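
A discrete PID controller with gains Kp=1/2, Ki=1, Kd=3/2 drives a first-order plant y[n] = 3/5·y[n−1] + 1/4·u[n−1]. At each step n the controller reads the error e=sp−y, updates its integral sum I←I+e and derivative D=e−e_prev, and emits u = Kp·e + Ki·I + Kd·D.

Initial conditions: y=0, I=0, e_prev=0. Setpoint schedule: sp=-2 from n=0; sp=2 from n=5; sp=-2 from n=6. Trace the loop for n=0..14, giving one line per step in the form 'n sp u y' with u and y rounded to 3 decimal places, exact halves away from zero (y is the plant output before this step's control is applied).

(exact arithmetic carried between steps; '≈' marks a value shown rounded to 6 d.p. or computed from one; I and e_prev carry over from the previous line; the table rounds u and y to 3 d.p., halves away from zero)
n=0: y=0, sp=-2, e=sp−y=-2; I=-2, D=e−e_prev=-2; u=1/2·(-2)+1·(-2)+3/2·(-2)=-6; next y=3/5·0+1/4·(-6)=-1.5
n=1: y=-1.5, sp=-2, e=sp−y=-0.5; I=-2.5, D=e−e_prev=1.5; u=1/2·(-0.5)+1·(-2.5)+3/2·1.5=-0.5; next y=3/5·(-1.5)+1/4·(-0.5)=-1.025
n=2: y=-1.025, sp=-2, e=sp−y=-0.975; I=-3.475, D=e−e_prev=-0.475; u=1/2·(-0.975)+1·(-3.475)+3/2·(-0.475)=-4.675; next y=3/5·(-1.025)+1/4·(-4.675)=-1.78375
n=3: y=-1.78375, sp=-2, e=sp−y=-0.21625; I=-3.69125, D=e−e_prev=0.75875; u=1/2·(-0.21625)+1·(-3.69125)+3/2·0.75875=-2.66125; next y=3/5·(-1.78375)+1/4·(-2.66125)≈-1.735563
n=4: y≈-1.735563, sp=-2, e=sp−y≈-0.264438; I≈-3.955688, D=e−e_prev≈-0.048188; u=1/2·(-0.264438)+1·(-3.955688)+3/2·(-0.048188)≈-4.160188; next y=3/5·(-1.735563)+1/4·(-4.160188)≈-2.081384
n=5: y≈-2.081384, sp=2, e=sp−y≈4.081384; I≈0.125697, D=e−e_prev≈4.345822; u=1/2·4.081384+1·0.125697+3/2·4.345822≈8.685122; next y=3/5·(-2.081384)+1/4·8.685122≈0.922450
n=6: y≈0.922450, sp=-2, e=sp−y≈-2.922450; I≈-2.796753, D=e−e_prev≈-7.003834; u=1/2·(-2.922450)+1·(-2.796753)+3/2·(-7.003834)≈-14.763729; next y=3/5·0.922450+1/4·(-14.763729)≈-3.137462
n=7: y≈-3.137462, sp=-2, e=sp−y≈1.137462; I≈-1.659291, D=e−e_prev≈4.059912; u=1/2·1.137462+1·(-1.659291)+3/2·4.059912≈4.999309; next y=3/5·(-3.137462)+1/4·4.999309≈-0.632650
n=8: y≈-0.632650, sp=-2, e=sp−y≈-1.367350; I≈-3.026640, D=e−e_prev≈-2.504812; u=1/2·(-1.367350)+1·(-3.026640)+3/2·(-2.504812)≈-7.467534; next y=3/5·(-0.632650)+1/4·(-7.467534)≈-2.246474
n=9: y≈-2.246474, sp=-2, e=sp−y≈0.246474; I≈-2.780167, D=e−e_prev≈1.613823; u=1/2·0.246474+1·(-2.780167)+3/2·1.613823≈-0.236195; next y=3/5·(-2.246474)+1/4·(-0.236195)≈-1.406933
n=10: y≈-1.406933, sp=-2, e=sp−y≈-0.593067; I≈-3.373234, D=e−e_prev≈-0.839541; u=1/2·(-0.593067)+1·(-3.373234)+3/2·(-0.839541)≈-4.929078; next y=3/5·(-1.406933)+1/4·(-4.929078)≈-2.076429
n=11: y≈-2.076429, sp=-2, e=sp−y≈0.076429; I≈-3.296805, D=e−e_prev≈0.669496; u=1/2·0.076429+1·(-3.296805)+3/2·0.669496≈-2.254345; next y=3/5·(-2.076429)+1/4·(-2.254345)≈-1.809444
n=12: y≈-1.809444, sp=-2, e=sp−y≈-0.190556; I≈-3.487361, D=e−e_prev≈-0.266985; u=1/2·(-0.190556)+1·(-3.487361)+3/2·(-0.266985)≈-3.983117; next y=3/5·(-1.809444)+1/4·(-3.983117)≈-2.081446
n=13: y≈-2.081446, sp=-2, e=sp−y≈0.081446; I≈-3.405915, D=e−e_prev≈0.272002; u=1/2·0.081446+1·(-3.405915)+3/2·0.272002≈-2.957190; next y=3/5·(-2.081446)+1/4·(-2.957190)≈-1.988165
n=14: y≈-1.988165, sp=-2, e=sp−y≈-0.011835; I≈-3.417750, D=e−e_prev≈-0.093281; u=1/2·(-0.011835)+1·(-3.417750)+3/2·(-0.093281)≈-3.563589; next y=3/5·(-1.988165)+1/4·(-3.563589)≈-2.083796

0 -2 -6.000 0.000
1 -2 -0.500 -1.500
2 -2 -4.675 -1.025
3 -2 -2.661 -1.784
4 -2 -4.160 -1.736
5 2 8.685 -2.081
6 -2 -14.764 0.922
7 -2 4.999 -3.137
8 -2 -7.468 -0.633
9 -2 -0.236 -2.246
10 -2 -4.929 -1.407
11 -2 -2.254 -2.076
12 -2 -3.983 -1.809
13 -2 -2.957 -2.081
14 -2 -3.564 -1.988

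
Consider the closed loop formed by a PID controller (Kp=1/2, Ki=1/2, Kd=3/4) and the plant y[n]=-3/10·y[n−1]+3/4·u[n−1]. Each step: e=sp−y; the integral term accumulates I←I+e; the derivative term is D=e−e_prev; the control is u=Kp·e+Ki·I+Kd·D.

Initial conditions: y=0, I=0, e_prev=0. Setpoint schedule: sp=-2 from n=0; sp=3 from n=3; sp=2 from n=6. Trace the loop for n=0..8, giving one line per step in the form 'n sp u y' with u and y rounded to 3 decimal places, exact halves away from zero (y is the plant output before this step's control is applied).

(exact arithmetic carried between steps; '≈' marks a value shown rounded to 6 d.p. or computed from one; I and e_prev carry over from the previous line; the table rounds u and y to 3 d.p., halves away from zero)
n=0: y=0, sp=-2, e=sp−y=-2; I=-2, D=e−e_prev=-2; u=1/2·(-2)+1/2·(-2)+3/4·(-2)=-3.5; next y=-3/10·0+3/4·(-3.5)=-2.625
n=1: y=-2.625, sp=-2, e=sp−y=0.625; I=-1.375, D=e−e_prev=2.625; u=1/2·0.625+1/2·(-1.375)+3/4·2.625=1.59375; next y=-3/10·(-2.625)+3/4·1.59375≈1.982813
n=2: y≈1.982813, sp=-2, e=sp−y≈-3.982813; I≈-5.357813, D=e−e_prev≈-4.607813; u=1/2·(-3.982813)+1/2·(-5.357813)+3/4·(-4.607813)≈-8.126172; next y=-3/10·1.982813+3/4·(-8.126172)≈-6.689473
n=3: y≈-6.689473, sp=3, e=sp−y≈9.689473; I≈4.331660, D=e−e_prev≈13.672285; u=1/2·9.689473+1/2·4.331660+3/4·13.672285≈17.264780; next y=-3/10·(-6.689473)+3/4·17.264780≈14.955427
n=4: y≈14.955427, sp=3, e=sp−y≈-11.955427; I≈-7.623767, D=e−e_prev≈-21.644900; u=1/2·(-11.955427)+1/2·(-7.623767)+3/4·(-21.644900)≈-26.023272; next y=-3/10·14.955427+3/4·(-26.023272)≈-24.004082
n=5: y≈-24.004082, sp=3, e=sp−y≈27.004082; I≈19.380315, D=e−e_prev≈38.959509; u=1/2·27.004082+1/2·19.380315+3/4·38.959509≈52.411830; next y=-3/10·(-24.004082)+3/4·52.411830≈46.510097
n=6: y≈46.510097, sp=2, e=sp−y≈-44.510097; I≈-25.129782, D=e−e_prev≈-71.514179; u=1/2·(-44.510097)+1/2·(-25.129782)+3/4·(-71.514179)≈-88.455574; next y=-3/10·46.510097+3/4·(-88.455574)≈-80.294709
n=7: y≈-80.294709, sp=2, e=sp−y≈82.294709; I≈57.164927, D=e−e_prev≈126.804807; u=1/2·82.294709+1/2·57.164927+3/4·126.804807≈164.833423; next y=-3/10·(-80.294709)+3/4·164.833423≈147.713480
n=8: y≈147.713480, sp=2, e=sp−y≈-145.713480; I≈-88.548553, D=e−e_prev≈-228.008190; u=1/2·(-145.713480)+1/2·(-88.548553)+3/4·(-228.008190)≈-288.137159; next y=-3/10·147.713480+3/4·(-288.137159)≈-260.416913

0 -2 -3.500 0.000
1 -2 1.594 -2.625
2 -2 -8.126 1.983
3 3 17.265 -6.689
4 3 -26.023 14.955
5 3 52.412 -24.004
6 2 -88.456 46.510
7 2 164.833 -80.295
8 2 -288.137 147.713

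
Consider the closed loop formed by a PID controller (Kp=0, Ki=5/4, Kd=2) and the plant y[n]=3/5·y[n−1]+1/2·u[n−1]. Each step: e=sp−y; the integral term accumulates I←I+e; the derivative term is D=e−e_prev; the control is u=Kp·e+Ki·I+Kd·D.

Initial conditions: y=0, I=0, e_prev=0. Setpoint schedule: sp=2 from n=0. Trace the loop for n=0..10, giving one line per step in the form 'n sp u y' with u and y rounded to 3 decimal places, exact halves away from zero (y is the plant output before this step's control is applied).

0 2 6.500 0.000
1 2 -5.563 3.250
2 2 12.639 -0.831
3 2 -13.603 5.821
4 2 24.597 -3.309
5 2 -31.299 10.313
6 2 49.822 -9.462
7 2 -68.661 19.234
8 2 103.766 -22.790
9 2 -147.542 38.209
10 2 218.623 -50.846

(exact arithmetic carried between steps; '≈' marks a value shown rounded to 6 d.p. or computed from one; I and e_prev carry over from the previous line; the table rounds u and y to 3 d.p., halves away from zero)
n=0: y=0, sp=2, e=sp−y=2; I=2, D=e−e_prev=2; u=0·2+5/4·2+2·2=6.5; next y=3/5·0+1/2·6.5=3.25
n=1: y=3.25, sp=2, e=sp−y=-1.25; I=0.75, D=e−e_prev=-3.25; u=0·(-1.25)+5/4·0.75+2·(-3.25)=-5.5625; next y=3/5·3.25+1/2·(-5.5625)=-0.83125
n=2: y=-0.83125, sp=2, e=sp−y=2.83125; I=3.58125, D=e−e_prev=4.08125; u=0·2.83125+5/4·3.58125+2·4.08125≈12.639063; next y=3/5·(-0.83125)+1/2·12.639063≈5.820781
n=3: y≈5.820781, sp=2, e=sp−y≈-3.820781; I≈-0.239531, D=e−e_prev≈-6.652031; u=0·(-3.820781)+5/4·(-0.239531)+2·(-6.652031)≈-13.603477; next y=3/5·5.820781+1/2·(-13.603477)≈-3.309270
n=4: y≈-3.309270, sp=2, e=sp−y≈5.309270; I≈5.069738, D=e−e_prev≈9.130051; u=0·5.309270+5/4·5.069738+2·9.130051≈24.597274; next y=3/5·(-3.309270)+1/2·24.597274≈10.313075
n=5: y≈10.313075, sp=2, e=sp−y≈-8.313075; I≈-3.243337, D=e−e_prev≈-13.622345; u=0·(-8.313075)+5/4·(-3.243337)+2·(-13.622345)≈-31.298862; next y=3/5·10.313075+1/2·(-31.298862)≈-9.461585
n=6: y≈-9.461585, sp=2, e=sp−y≈11.461585; I≈8.218248, D=e−e_prev≈19.774661; u=0·11.461585+5/4·8.218248+2·19.774661≈49.822132; next y=3/5·(-9.461585)+1/2·49.822132≈19.234115
n=7: y≈19.234115, sp=2, e=sp−y≈-17.234115; I≈-9.015867, D=e−e_prev≈-28.695700; u=0·(-17.234115)+5/4·(-9.015867)+2·(-28.695700)≈-68.661234; next y=3/5·19.234115+1/2·(-68.661234)≈-22.790148
n=8: y≈-22.790148, sp=2, e=sp−y≈24.790148; I≈15.774281, D=e−e_prev≈42.024263; u=0·24.790148+5/4·15.774281+2·42.024263≈103.766378; next y=3/5·(-22.790148)+1/2·103.766378≈38.209100
n=9: y≈38.209100, sp=2, e=sp−y≈-36.209100; I≈-20.434819, D=e−e_prev≈-60.999248; u=0·(-36.209100)+5/4·(-20.434819)+2·(-60.999248)≈-147.542019; next y=3/5·38.209100+1/2·(-147.542019)≈-50.845550
n=10: y≈-50.845550, sp=2, e=sp−y≈52.845550; I≈32.410731, D=e−e_prev≈89.054650; u=0·52.845550+5/4·32.410731+2·89.054650≈218.622713; next y=3/5·(-50.845550)+1/2·218.622713≈78.804027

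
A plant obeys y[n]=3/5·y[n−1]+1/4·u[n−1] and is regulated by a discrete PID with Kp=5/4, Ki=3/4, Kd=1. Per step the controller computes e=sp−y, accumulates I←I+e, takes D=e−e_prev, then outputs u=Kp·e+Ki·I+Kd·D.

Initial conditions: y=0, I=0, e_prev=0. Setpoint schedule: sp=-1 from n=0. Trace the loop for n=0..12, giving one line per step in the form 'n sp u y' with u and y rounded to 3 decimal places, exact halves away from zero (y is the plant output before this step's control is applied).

0 -1 -3.000 0.000
1 -1 -0.500 -0.750
2 -1 -1.963 -0.575
3 -1 -1.324 -0.836
4 -1 -1.718 -0.832
5 -1 -1.551 -0.929
6 -1 -1.652 -0.945
7 -1 -1.604 -0.980
8 -1 -1.627 -0.989
9 -1 -1.611 -1.000
10 -1 -1.614 -1.003
11 -1 -1.607 -1.005
12 -1 -1.607 -1.005

(exact arithmetic carried between steps; '≈' marks a value shown rounded to 6 d.p. or computed from one; I and e_prev carry over from the previous line; the table rounds u and y to 3 d.p., halves away from zero)
n=0: y=0, sp=-1, e=sp−y=-1; I=-1, D=e−e_prev=-1; u=5/4·(-1)+3/4·(-1)+1·(-1)=-3; next y=3/5·0+1/4·(-3)=-0.75
n=1: y=-0.75, sp=-1, e=sp−y=-0.25; I=-1.25, D=e−e_prev=0.75; u=5/4·(-0.25)+3/4·(-1.25)+1·0.75=-0.5; next y=3/5·(-0.75)+1/4·(-0.5)=-0.575
n=2: y=-0.575, sp=-1, e=sp−y=-0.425; I=-1.675, D=e−e_prev=-0.175; u=5/4·(-0.425)+3/4·(-1.675)+1·(-0.175)=-1.9625; next y=3/5·(-0.575)+1/4·(-1.9625)=-0.835625
n=3: y=-0.835625, sp=-1, e=sp−y=-0.164375; I=-1.839375, D=e−e_prev=0.260625; u=5/4·(-0.164375)+3/4·(-1.839375)+1·0.260625=-1.324375; next y=3/5·(-0.835625)+1/4·(-1.324375)≈-0.832469
n=4: y≈-0.832469, sp=-1, e=sp−y≈-0.167531; I≈-2.006906, D=e−e_prev≈-0.003156; u=5/4·(-0.167531)+3/4·(-2.006906)+1·(-0.003156)≈-1.71775; next y=3/5·(-0.832469)+1/4·(-1.71775)≈-0.928919
n=5: y≈-0.928919, sp=-1, e=sp−y≈-0.071081; I≈-2.077988, D=e−e_prev≈0.09645; u=5/4·(-0.071081)+3/4·(-2.077988)+1·0.09645≈-1.550892; next y=3/5·(-0.928919)+1/4·(-1.550892)≈-0.945074
n=6: y≈-0.945074, sp=-1, e=sp−y≈-0.054926; I≈-2.132913, D=e−e_prev≈0.016156; u=5/4·(-0.054926)+3/4·(-2.132913)+1·0.016156≈-1.652186; next y=3/5·(-0.945074)+1/4·(-1.652186)≈-0.980091
n=7: y≈-0.980091, sp=-1, e=sp−y≈-0.019909; I≈-2.152822, D=e−e_prev≈0.035017; u=5/4·(-0.019909)+3/4·(-2.152822)+1·0.035017≈-1.604486; next y=3/5·(-0.980091)+1/4·(-1.604486)≈-0.989176
n=8: y≈-0.989176, sp=-1, e=sp−y≈-0.010824; I≈-2.163646, D=e−e_prev≈0.009085; u=5/4·(-0.010824)+3/4·(-2.163646)+1·0.009085≈-1.627179; next y=3/5·(-0.989176)+1/4·(-1.627179)≈-1.000301
n=9: y≈-1.000301, sp=-1, e=sp−y≈0.000301; I≈-2.163345, D=e−e_prev≈0.011124; u=5/4·0.000301+3/4·(-2.163345)+1·0.011124≈-1.611009; next y=3/5·(-1.000301)+1/4·(-1.611009)≈-1.002933
n=10: y≈-1.002933, sp=-1, e=sp−y≈0.002933; I≈-2.160413, D=e−e_prev≈0.002632; u=5/4·0.002933+3/4·(-2.160413)+1·0.002632≈-1.614012; next y=3/5·(-1.002933)+1/4·(-1.614012)≈-1.005263
n=11: y≈-1.005263, sp=-1, e=sp−y≈0.005263; I≈-2.155150, D=e−e_prev≈0.002330; u=5/4·0.005263+3/4·(-2.155150)+1·0.002330≈-1.607455; next y=3/5·(-1.005263)+1/4·(-1.607455)≈-1.005021
n=12: y≈-1.005021, sp=-1, e=sp−y≈0.005021; I≈-2.150129, D=e−e_prev≈-0.000241; u=5/4·0.005021+3/4·(-2.150129)+1·(-0.000241)≈-1.606562; next y=3/5·(-1.005021)+1/4·(-1.606562)≈-1.004653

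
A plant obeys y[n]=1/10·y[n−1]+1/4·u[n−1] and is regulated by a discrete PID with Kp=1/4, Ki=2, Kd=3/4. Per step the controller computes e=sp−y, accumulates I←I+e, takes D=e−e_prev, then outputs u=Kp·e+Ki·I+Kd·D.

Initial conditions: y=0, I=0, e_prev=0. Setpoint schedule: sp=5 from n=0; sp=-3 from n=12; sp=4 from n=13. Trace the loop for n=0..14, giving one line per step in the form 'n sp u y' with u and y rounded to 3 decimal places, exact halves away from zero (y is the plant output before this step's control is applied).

0 5 15.000 0.000
1 5 10.000 3.750
2 5 17.938 2.875
3 5 15.841 4.772
4 5 18.723 4.437
5 5 17.536 5.125
6 5 18.487 4.896
7 5 17.878 5.111
8 5 18.209 4.981
9 5 17.941 5.050
10 5 18.072 4.990
11 5 17.966 5.017
12 -3 -5.976 4.993
13 4 22.983 -0.995
14 4 3.309 5.646

(exact arithmetic carried between steps; '≈' marks a value shown rounded to 6 d.p. or computed from one; I and e_prev carry over from the previous line; the table rounds u and y to 3 d.p., halves away from zero)
n=0: y=0, sp=5, e=sp−y=5; I=5, D=e−e_prev=5; u=1/4·5+2·5+3/4·5=15; next y=1/10·0+1/4·15=3.75
n=1: y=3.75, sp=5, e=sp−y=1.25; I=6.25, D=e−e_prev=-3.75; u=1/4·1.25+2·6.25+3/4·(-3.75)=10; next y=1/10·3.75+1/4·10=2.875
n=2: y=2.875, sp=5, e=sp−y=2.125; I=8.375, D=e−e_prev=0.875; u=1/4·2.125+2·8.375+3/4·0.875=17.9375; next y=1/10·2.875+1/4·17.9375=4.771875
n=3: y=4.771875, sp=5, e=sp−y=0.228125; I=8.603125, D=e−e_prev=-1.896875; u=1/4·0.228125+2·8.603125+3/4·(-1.896875)=15.840625; next y=1/10·4.771875+1/4·15.840625≈4.437344
n=4: y≈4.437344, sp=5, e=sp−y≈0.562656; I≈9.165781, D=e−e_prev≈0.334531; u=1/4·0.562656+2·9.165781+3/4·0.334531≈18.723125; next y=1/10·4.437344+1/4·18.723125≈5.124516
n=5: y≈5.124516, sp=5, e=sp−y≈-0.124516; I≈9.041266, D=e−e_prev≈-0.687172; u=1/4·(-0.124516)+2·9.041266+3/4·(-0.687172)≈17.536023; next y=1/10·5.124516+1/4·17.536023≈4.896457
n=6: y≈4.896457, sp=5, e=sp−y≈0.103543; I≈9.144808, D=e−e_prev≈0.228058; u=1/4·0.103543+2·9.144808+3/4·0.228058≈18.486546; next y=1/10·4.896457+1/4·18.486546≈5.111282
n=7: y≈5.111282, sp=5, e=sp−y≈-0.111282; I≈9.033526, D=e−e_prev≈-0.214825; u=1/4·(-0.111282)+2·9.033526+3/4·(-0.214825)≈17.878113; next y=1/10·5.111282+1/4·17.878113≈4.980656
n=8: y≈4.980656, sp=5, e=sp−y≈0.019344; I≈9.052870, D=e−e_prev≈0.130626; u=1/4·0.019344+2·9.052870+3/4·0.130626≈18.208544; next y=1/10·4.980656+1/4·18.208544≈5.050202
n=9: y≈5.050202, sp=5, e=sp−y≈-0.050202; I≈9.002668, D=e−e_prev≈-0.069545; u=1/4·(-0.050202)+2·9.002668+3/4·(-0.069545)≈17.940626; next y=1/10·5.050202+1/4·17.940626≈4.990177
n=10: y≈4.990177, sp=5, e=sp−y≈0.009823; I≈9.012491, D=e−e_prev≈0.060025; u=1/4·0.009823+2·9.012491+3/4·0.060025≈18.072457; next y=1/10·4.990177+1/4·18.072457≈5.017132
n=11: y≈5.017132, sp=5, e=sp−y≈-0.017132; I≈8.995359, D=e−e_prev≈-0.026955; u=1/4·(-0.017132)+2·8.995359+3/4·(-0.026955)≈17.966219; next y=1/10·5.017132+1/4·17.966219≈4.993268
n=12: y≈4.993268, sp=-3, e=sp−y≈-7.993268; I≈1.002091, D=e−e_prev≈-7.976136; u=1/4·(-7.993268)+2·1.002091+3/4·(-7.976136)≈-5.976237; next y=1/10·4.993268+1/4·(-5.976237)≈-0.994732
n=13: y≈-0.994732, sp=4, e=sp−y≈4.994732; I≈5.996824, D=e−e_prev≈12.988000; u=1/4·4.994732+2·5.996824+3/4·12.988000≈22.983331; next y=1/10·(-0.994732)+1/4·22.983331≈5.646359
n=14: y≈5.646359, sp=4, e=sp−y≈-1.646359; I≈4.350464, D=e−e_prev≈-6.641092; u=1/4·(-1.646359)+2·4.350464+3/4·(-6.641092)≈3.308520; next y=1/10·5.646359+1/4·3.308520≈1.391766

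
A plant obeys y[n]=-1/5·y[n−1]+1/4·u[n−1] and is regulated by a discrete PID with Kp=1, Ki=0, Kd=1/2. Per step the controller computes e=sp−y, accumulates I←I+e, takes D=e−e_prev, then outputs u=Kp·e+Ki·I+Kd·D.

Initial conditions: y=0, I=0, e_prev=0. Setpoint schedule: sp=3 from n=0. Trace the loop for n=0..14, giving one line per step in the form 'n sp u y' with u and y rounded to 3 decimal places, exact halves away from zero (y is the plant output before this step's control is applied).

0 3 4.500 0.000
1 3 1.313 1.125
2 3 3.408 0.103
3 3 1.805 0.831
4 3 2.988 0.285
5 3 2.107 0.690
6 3 2.762 0.389
7 3 2.275 0.613
8 3 2.637 0.446
9 3 2.368 0.570
10 3 2.568 0.478
11 3 2.419 0.546
12 3 2.530 0.496
13 3 2.448 0.533
14 3 2.509 0.505

(exact arithmetic carried between steps; '≈' marks a value shown rounded to 6 d.p. or computed from one; I and e_prev carry over from the previous line; the table rounds u and y to 3 d.p., halves away from zero)
n=0: y=0, sp=3, e=sp−y=3; I=3, D=e−e_prev=3; u=1·3+0·3+1/2·3=4.5; next y=-1/5·0+1/4·4.5=1.125
n=1: y=1.125, sp=3, e=sp−y=1.875; I=4.875, D=e−e_prev=-1.125; u=1·1.875+0·4.875+1/2·(-1.125)=1.3125; next y=-1/5·1.125+1/4·1.3125=0.103125
n=2: y=0.103125, sp=3, e=sp−y=2.896875; I=7.771875, D=e−e_prev=1.021875; u=1·2.896875+0·7.771875+1/2·1.021875≈3.407813; next y=-1/5·0.103125+1/4·3.407813≈0.831328
n=3: y≈0.831328, sp=3, e=sp−y≈2.168672; I≈9.940547, D=e−e_prev≈-0.728203; u=1·2.168672+0·9.940547+1/2·(-0.728203)≈1.804570; next y=-1/5·0.831328+1/4·1.804570≈0.284877
n=4: y≈0.284877, sp=3, e=sp−y≈2.715123; I≈12.655670, D=e−e_prev≈0.546451; u=1·2.715123+0·12.655670+1/2·0.546451≈2.988349; next y=-1/5·0.284877+1/4·2.988349≈0.690112
n=5: y≈0.690112, sp=3, e=sp−y≈2.309888; I≈14.965558, D=e−e_prev≈-0.405235; u=1·2.309888+0·14.965558+1/2·(-0.405235)≈2.107271; next y=-1/5·0.690112+1/4·2.107271≈0.388795
n=6: y≈0.388795, sp=3, e=sp−y≈2.611205; I≈17.576763, D=e−e_prev≈0.301316; u=1·2.611205+0·17.576763+1/2·0.301316≈2.761863; next y=-1/5·0.388795+1/4·2.761863≈0.612707
n=7: y≈0.612707, sp=3, e=sp−y≈2.387293; I≈19.964056, D=e−e_prev≈-0.223911; u=1·2.387293+0·19.964056+1/2·(-0.223911)≈2.275338; next y=-1/5·0.612707+1/4·2.275338≈0.446293
n=8: y≈0.446293, sp=3, e=sp−y≈2.553707; I≈22.517763, D=e−e_prev≈0.166414; u=1·2.553707+0·22.517763+1/2·0.166414≈2.636914; next y=-1/5·0.446293+1/4·2.636914≈0.569970
n=9: y≈0.569970, sp=3, e=sp−y≈2.430030; I≈24.947793, D=e−e_prev≈-0.123677; u=1·2.430030+0·24.947793+1/2·(-0.123677)≈2.368192; next y=-1/5·0.569970+1/4·2.368192≈0.478054
n=10: y≈0.478054, sp=3, e=sp−y≈2.521946; I≈27.469739, D=e−e_prev≈0.091916; u=1·2.521946+0·27.469739+1/2·0.091916≈2.567904; next y=-1/5·0.478054+1/4·2.567904≈0.546365
n=11: y≈0.546365, sp=3, e=sp−y≈2.453635; I≈29.923374, D=e−e_prev≈-0.068311; u=1·2.453635+0·29.923374+1/2·(-0.068311)≈2.419479; next y=-1/5·0.546365+1/4·2.419479≈0.495597
n=12: y≈0.495597, sp=3, e=sp−y≈2.504403; I≈32.427777, D=e−e_prev≈0.050768; u=1·2.504403+0·32.427777+1/2·0.050768≈2.529787; next y=-1/5·0.495597+1/4·2.529787≈0.533328
n=13: y≈0.533328, sp=3, e=sp−y≈2.466672; I≈34.894450, D=e−e_prev≈-0.037731; u=1·2.466672+0·34.894450+1/2·(-0.037731)≈2.447807; next y=-1/5·0.533328+1/4·2.447807≈0.505286
n=14: y≈0.505286, sp=3, e=sp−y≈2.494714; I≈37.389164, D=e−e_prev≈0.028041; u=1·2.494714+0·37.389164+1/2·0.028041≈2.508734; next y=-1/5·0.505286+1/4·2.508734≈0.526126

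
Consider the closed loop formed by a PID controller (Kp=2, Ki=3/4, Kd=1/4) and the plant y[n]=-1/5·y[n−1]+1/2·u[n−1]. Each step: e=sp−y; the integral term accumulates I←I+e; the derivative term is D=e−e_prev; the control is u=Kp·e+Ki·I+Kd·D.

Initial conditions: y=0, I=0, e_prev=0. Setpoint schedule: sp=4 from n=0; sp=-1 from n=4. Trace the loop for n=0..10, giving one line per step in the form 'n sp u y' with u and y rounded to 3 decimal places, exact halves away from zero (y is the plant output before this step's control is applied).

(exact arithmetic carried between steps; '≈' marks a value shown rounded to 6 d.p. or computed from one; I and e_prev carry over from the previous line; the table rounds u and y to 3 d.p., halves away from zero)
n=0: y=0, sp=4, e=sp−y=4; I=4, D=e−e_prev=4; u=2·4+3/4·4+1/4·4=12; next y=-1/5·0+1/2·12=6
n=1: y=6, sp=4, e=sp−y=-2; I=2, D=e−e_prev=-6; u=2·(-2)+3/4·2+1/4·(-6)=-4; next y=-1/5·6+1/2·(-4)=-3.2
n=2: y=-3.2, sp=4, e=sp−y=7.2; I=9.2, D=e−e_prev=9.2; u=2·7.2+3/4·9.2+1/4·9.2=23.6; next y=-1/5·(-3.2)+1/2·23.6=12.44
n=3: y=12.44, sp=4, e=sp−y=-8.44; I=0.76, D=e−e_prev=-15.64; u=2·(-8.44)+3/4·0.76+1/4·(-15.64)=-20.22; next y=-1/5·12.44+1/2·(-20.22)=-12.598
n=4: y=-12.598, sp=-1, e=sp−y=11.598; I=12.358, D=e−e_prev=20.038; u=2·11.598+3/4·12.358+1/4·20.038=37.474; next y=-1/5·(-12.598)+1/2·37.474=21.2566
n=5: y=21.2566, sp=-1, e=sp−y=-22.2566; I=-9.8986, D=e−e_prev=-33.8546; u=2·(-22.2566)+3/4·(-9.8986)+1/4·(-33.8546)=-60.4008; next y=-1/5·21.2566+1/2·(-60.4008)=-34.45172
n=6: y=-34.45172, sp=-1, e=sp−y=33.45172; I=23.55312, D=e−e_prev=55.70832; u=2·33.45172+3/4·23.55312+1/4·55.70832=98.49536; next y=-1/5·(-34.45172)+1/2·98.49536=56.138024
n=7: y=56.138024, sp=-1, e=sp−y=-57.138024; I=-33.584904, D=e−e_prev=-90.589744; u=2·(-57.138024)+3/4·(-33.584904)+1/4·(-90.589744)=-162.112162; next y=-1/5·56.138024+1/2·(-162.112162)≈-92.283686
n=8: y≈-92.283686, sp=-1, e=sp−y≈91.283686; I≈57.698782, D=e−e_prev≈148.421710; u=2·91.283686+3/4·57.698782+1/4·148.421710≈262.946885; next y=-1/5·(-92.283686)+1/2·262.946885≈149.930180
n=9: y≈149.930180, sp=-1, e=sp−y≈-150.930180; I≈-93.231398, D=e−e_prev≈-242.213866; u=2·(-150.930180)+3/4·(-93.231398)+1/4·(-242.213866)≈-432.337375; next y=-1/5·149.930180+1/2·(-432.337375)≈-246.154723
n=10: y≈-246.154723, sp=-1, e=sp−y≈245.154723; I≈151.923325, D=e−e_prev≈396.084903; u=2·245.154723+3/4·151.923325+1/4·396.084903≈703.273166; next y=-1/5·(-246.154723)+1/2·703.273166≈400.867528

0 4 12.000 0.000
1 4 -4.000 6.000
2 4 23.600 -3.200
3 4 -20.220 12.440
4 -1 37.474 -12.598
5 -1 -60.401 21.257
6 -1 98.495 -34.452
7 -1 -162.112 56.138
8 -1 262.947 -92.284
9 -1 -432.337 149.930
10 -1 703.273 -246.155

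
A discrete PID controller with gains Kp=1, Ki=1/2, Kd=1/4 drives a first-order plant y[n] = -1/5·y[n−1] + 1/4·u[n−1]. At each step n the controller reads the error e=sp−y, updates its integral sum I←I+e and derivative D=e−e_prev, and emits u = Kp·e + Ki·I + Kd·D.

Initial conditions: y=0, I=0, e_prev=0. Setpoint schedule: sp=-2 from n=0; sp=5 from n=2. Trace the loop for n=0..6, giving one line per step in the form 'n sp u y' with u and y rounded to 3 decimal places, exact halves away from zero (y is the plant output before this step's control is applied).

(exact arithmetic carried between steps; '≈' marks a value shown rounded to 6 d.p. or computed from one; I and e_prev carry over from the previous line; the table rounds u and y to 3 d.p., halves away from zero)
n=0: y=0, sp=-2, e=sp−y=-2; I=-2, D=e−e_prev=-2; u=1·(-2)+1/2·(-2)+1/4·(-2)=-3.5; next y=-1/5·0+1/4·(-3.5)=-0.875
n=1: y=-0.875, sp=-2, e=sp−y=-1.125; I=-3.125, D=e−e_prev=0.875; u=1·(-1.125)+1/2·(-3.125)+1/4·0.875=-2.46875; next y=-1/5·(-0.875)+1/4·(-2.46875)≈-0.442188
n=2: y≈-0.442188, sp=5, e=sp−y≈5.442188; I≈2.317188, D=e−e_prev≈6.567188; u=1·5.442188+1/2·2.317188+1/4·6.567188≈8.242578; next y=-1/5·(-0.442188)+1/4·8.242578≈2.149082
n=3: y≈2.149082, sp=5, e=sp−y≈2.850918; I≈5.168105, D=e−e_prev≈-2.591270; u=1·2.850918+1/2·5.168105+1/4·(-2.591270)≈4.787153; next y=-1/5·2.149082+1/4·4.787153≈0.766972
n=4: y≈0.766972, sp=5, e=sp−y≈4.233028; I≈9.401134, D=e−e_prev≈1.382110; u=1·4.233028+1/2·9.401134+1/4·1.382110≈9.279122; next y=-1/5·0.766972+1/4·9.279122≈2.166386
n=5: y≈2.166386, sp=5, e=sp−y≈2.833614; I≈12.234747, D=e−e_prev≈-1.399414; u=1·2.833614+1/2·12.234747+1/4·(-1.399414)≈8.601134; next y=-1/5·2.166386+1/4·8.601134≈1.717006
n=6: y≈1.717006, sp=5, e=sp−y≈3.282994; I≈15.517741, D=e−e_prev≈0.449380; u=1·3.282994+1/2·15.517741+1/4·0.449380≈11.154209; next y=-1/5·1.717006+1/4·11.154209≈2.445151

0 -2 -3.500 0.000
1 -2 -2.469 -0.875
2 5 8.243 -0.442
3 5 4.787 2.149
4 5 9.279 0.767
5 5 8.601 2.166
6 5 11.154 1.717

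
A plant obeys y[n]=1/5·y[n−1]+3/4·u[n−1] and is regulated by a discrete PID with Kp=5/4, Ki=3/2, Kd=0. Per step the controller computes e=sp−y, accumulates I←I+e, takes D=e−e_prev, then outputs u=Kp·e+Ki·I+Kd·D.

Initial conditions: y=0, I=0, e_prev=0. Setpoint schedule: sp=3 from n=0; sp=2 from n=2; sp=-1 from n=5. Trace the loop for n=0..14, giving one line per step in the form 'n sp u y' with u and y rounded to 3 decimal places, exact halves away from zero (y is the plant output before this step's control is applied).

0 3 8.250 0.000
1 3 -4.266 6.188
2 2 10.613 -1.962
3 2 -9.650 7.568
4 2 18.551 -5.724
5 -1 -28.967 12.768
6 -1 38.215 -19.171
7 -1 -55.523 24.827
8 -1 74.872 -36.677
9 -1 -106.726 48.819
10 -1 146.069 -70.281
11 -1 -205.895 95.496
12 -1 284.111 -135.322
13 -1 -398.093 186.019
14 -1 551.687 -261.366

(exact arithmetic carried between steps; '≈' marks a value shown rounded to 6 d.p. or computed from one; I and e_prev carry over from the previous line; the table rounds u and y to 3 d.p., halves away from zero)
n=0: y=0, sp=3, e=sp−y=3; I=3, D=e−e_prev=3; u=5/4·3+3/2·3+0·3=8.25; next y=1/5·0+3/4·8.25=6.1875
n=1: y=6.1875, sp=3, e=sp−y=-3.1875; I=-0.1875, D=e−e_prev=-6.1875; u=5/4·(-3.1875)+3/2·(-0.1875)+0·(-6.1875)=-4.265625; next y=1/5·6.1875+3/4·(-4.265625)≈-1.961719
n=2: y≈-1.961719, sp=2, e=sp−y≈3.961719; I≈3.774219, D=e−e_prev≈7.149219; u=5/4·3.961719+3/2·3.774219+0·7.149219≈10.613477; next y=1/5·(-1.961719)+3/4·10.613477≈7.567764
n=3: y≈7.567764, sp=2, e=sp−y≈-5.567764; I≈-1.793545, D=e−e_prev≈-9.529482; u=5/4·(-5.567764)+3/2·(-1.793545)+0·(-9.529482)≈-9.650022; next y=1/5·7.567764+3/4·(-9.650022)≈-5.723964
n=4: y≈-5.723964, sp=2, e=sp−y≈7.723964; I≈5.930419, D=e−e_prev≈13.291727; u=5/4·7.723964+3/2·5.930419+0·13.291727≈18.550583; next y=1/5·(-5.723964)+3/4·18.550583≈12.768144
n=5: y≈12.768144, sp=-1, e=sp−y≈-13.768144; I≈-7.837726, D=e−e_prev≈-21.492108; u=5/4·(-13.768144)+3/2·(-7.837726)+0·(-21.492108)≈-28.966769; next y=1/5·12.768144+3/4·(-28.966769)≈-19.171448
n=6: y≈-19.171448, sp=-1, e=sp−y≈18.171448; I≈10.333722, D=e−e_prev≈31.939592; u=5/4·18.171448+3/2·10.333722+0·31.939592≈38.214893; next y=1/5·(-19.171448)+3/4·38.214893≈24.826880
n=7: y≈24.826880, sp=-1, e=sp−y≈-25.826880; I≈-15.493158, D=e−e_prev≈-43.998328; u=5/4·(-25.826880)+3/2·(-15.493158)+0·(-43.998328)≈-55.523337; next y=1/5·24.826880+3/4·(-55.523337)≈-36.677127
n=8: y≈-36.677127, sp=-1, e=sp−y≈35.677127; I≈20.183969, D=e−e_prev≈61.504007; u=5/4·35.677127+3/2·20.183969+0·61.504007≈74.872362; next y=1/5·(-36.677127)+3/4·74.872362≈48.818846
n=9: y≈48.818846, sp=-1, e=sp−y≈-49.818846; I≈-29.634877, D=e−e_prev≈-85.495973; u=5/4·(-49.818846)+3/2·(-29.634877)+0·(-85.495973)≈-106.725874; next y=1/5·48.818846+3/4·(-106.725874)≈-70.280636
n=10: y≈-70.280636, sp=-1, e=sp−y≈69.280636; I≈39.645759, D=e−e_prev≈119.099482; u=5/4·69.280636+3/2·39.645759+0·119.099482≈146.069433; next y=1/5·(-70.280636)+3/4·146.069433≈95.495948
n=11: y≈95.495948, sp=-1, e=sp−y≈-96.495948; I≈-56.850189, D=e−e_prev≈-165.776584; u=5/4·(-96.495948)+3/2·(-56.850189)+0·(-165.776584)≈-205.895218; next y=1/5·95.495948+3/4·(-205.895218)≈-135.322224
n=12: y≈-135.322224, sp=-1, e=sp−y≈134.322224; I≈77.472035, D=e−e_prev≈230.818172; u=5/4·134.322224+3/2·77.472035+0·230.818172≈284.110833; next y=1/5·(-135.322224)+3/4·284.110833≈186.018680
n=13: y≈186.018680, sp=-1, e=sp−y≈-187.018680; I≈-109.546645, D=e−e_prev≈-321.340904; u=5/4·(-187.018680)+3/2·(-109.546645)+0·(-321.340904)≈-398.093317; next y=1/5·186.018680+3/4·(-398.093317)≈-261.366251
n=14: y≈-261.366251, sp=-1, e=sp−y≈260.366251; I≈150.819607, D=e−e_prev≈447.384931; u=5/4·260.366251+3/2·150.819607+0·447.384931≈551.687225; next y=1/5·(-261.366251)+3/4·551.687225≈361.492168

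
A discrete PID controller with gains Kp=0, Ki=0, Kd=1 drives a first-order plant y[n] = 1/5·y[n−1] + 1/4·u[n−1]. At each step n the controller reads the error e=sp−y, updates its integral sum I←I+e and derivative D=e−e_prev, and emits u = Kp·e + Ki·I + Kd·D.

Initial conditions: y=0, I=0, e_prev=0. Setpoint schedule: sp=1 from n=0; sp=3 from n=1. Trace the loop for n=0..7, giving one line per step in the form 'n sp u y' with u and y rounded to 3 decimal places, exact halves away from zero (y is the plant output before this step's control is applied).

0 1 1.000 0.000
1 3 1.750 0.250
2 3 -0.238 0.488
3 3 0.449 0.038
4 3 -0.082 0.120
5 3 0.116 0.004
6 3 -0.026 0.030
7 3 0.030 -0.001

(exact arithmetic carried between steps; '≈' marks a value shown rounded to 6 d.p. or computed from one; I and e_prev carry over from the previous line; the table rounds u and y to 3 d.p., halves away from zero)
n=0: y=0, sp=1, e=sp−y=1; I=1, D=e−e_prev=1; u=0·1+0·1+1·1=1; next y=1/5·0+1/4·1=0.25
n=1: y=0.25, sp=3, e=sp−y=2.75; I=3.75, D=e−e_prev=1.75; u=0·2.75+0·3.75+1·1.75=1.75; next y=1/5·0.25+1/4·1.75=0.4875
n=2: y=0.4875, sp=3, e=sp−y=2.5125; I=6.2625, D=e−e_prev=-0.2375; u=0·2.5125+0·6.2625+1·(-0.2375)=-0.2375; next y=1/5·0.4875+1/4·(-0.2375)=0.038125
n=3: y=0.038125, sp=3, e=sp−y=2.961875; I=9.224375, D=e−e_prev=0.449375; u=0·2.961875+0·9.224375+1·0.449375=0.449375; next y=1/5·0.038125+1/4·0.449375≈0.119969
n=4: y≈0.119969, sp=3, e=sp−y≈2.880031; I≈12.104406, D=e−e_prev≈-0.081844; u=0·2.880031+0·12.104406+1·(-0.081844)≈-0.081844; next y=1/5·0.119969+1/4·(-0.081844)≈0.003533
n=5: y≈0.003533, sp=3, e=sp−y≈2.996467; I≈15.100873, D=e−e_prev≈0.116436; u=0·2.996467+0·15.100873+1·0.116436≈0.116436; next y=1/5·0.003533+1/4·0.116436≈0.029816
n=6: y≈0.029816, sp=3, e=sp−y≈2.970184; I≈18.071058, D=e−e_prev≈-0.026283; u=0·2.970184+0·18.071058+1·(-0.026283)≈-0.026283; next y=1/5·0.029816+1/4·(-0.026283)≈-0.000608
n=7: y≈-0.000608, sp=3, e=sp−y≈3.000608; I≈21.071665, D=e−e_prev≈0.030423; u=0·3.000608+0·21.071665+1·0.030423≈0.030423; next y=1/5·(-0.000608)+1/4·0.030423≈0.007484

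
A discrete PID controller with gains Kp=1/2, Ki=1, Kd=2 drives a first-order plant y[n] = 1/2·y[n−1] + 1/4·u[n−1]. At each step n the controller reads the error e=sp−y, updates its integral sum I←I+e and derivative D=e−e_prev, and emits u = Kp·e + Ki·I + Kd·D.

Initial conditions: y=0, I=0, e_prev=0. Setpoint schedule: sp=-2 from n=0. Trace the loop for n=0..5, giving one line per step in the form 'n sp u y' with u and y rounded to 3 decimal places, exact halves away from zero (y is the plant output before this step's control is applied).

0 -2 -7.000 0.000
1 -2 1.125 -1.750
2 -2 -6.672 -0.594
3 -2 -0.967 -1.965
4 -2 -6.337 -1.224
5 -2 -2.229 -2.196

(exact arithmetic carried between steps; '≈' marks a value shown rounded to 6 d.p. or computed from one; I and e_prev carry over from the previous line; the table rounds u and y to 3 d.p., halves away from zero)
n=0: y=0, sp=-2, e=sp−y=-2; I=-2, D=e−e_prev=-2; u=1/2·(-2)+1·(-2)+2·(-2)=-7; next y=1/2·0+1/4·(-7)=-1.75
n=1: y=-1.75, sp=-2, e=sp−y=-0.25; I=-2.25, D=e−e_prev=1.75; u=1/2·(-0.25)+1·(-2.25)+2·1.75=1.125; next y=1/2·(-1.75)+1/4·1.125=-0.59375
n=2: y=-0.59375, sp=-2, e=sp−y=-1.40625; I=-3.65625, D=e−e_prev=-1.15625; u=1/2·(-1.40625)+1·(-3.65625)+2·(-1.15625)=-6.671875; next y=1/2·(-0.59375)+1/4·(-6.671875)≈-1.964844
n=3: y≈-1.964844, sp=-2, e=sp−y≈-0.035156; I≈-3.691406, D=e−e_prev≈1.371094; u=1/2·(-0.035156)+1·(-3.691406)+2·1.371094≈-0.966797; next y=1/2·(-1.964844)+1/4·(-0.966797)≈-1.224121
n=4: y≈-1.224121, sp=-2, e=sp−y≈-0.775879; I≈-4.467285, D=e−e_prev≈-0.740723; u=1/2·(-0.775879)+1·(-4.467285)+2·(-0.740723)≈-6.336670; next y=1/2·(-1.224121)+1/4·(-6.336670)≈-2.196228
n=5: y≈-2.196228, sp=-2, e=sp−y≈0.196228; I≈-4.271057, D=e−e_prev≈0.972107; u=1/2·0.196228+1·(-4.271057)+2·0.972107≈-2.228729; next y=1/2·(-2.196228)+1/4·(-2.228729)≈-1.655296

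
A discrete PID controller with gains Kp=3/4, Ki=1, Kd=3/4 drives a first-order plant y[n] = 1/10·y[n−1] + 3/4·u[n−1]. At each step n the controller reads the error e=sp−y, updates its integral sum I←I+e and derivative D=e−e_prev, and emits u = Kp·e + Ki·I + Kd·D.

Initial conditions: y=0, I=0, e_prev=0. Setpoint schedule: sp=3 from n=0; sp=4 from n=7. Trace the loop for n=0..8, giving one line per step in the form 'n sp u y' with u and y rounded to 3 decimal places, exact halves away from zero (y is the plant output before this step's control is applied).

(exact arithmetic carried between steps; '≈' marks a value shown rounded to 6 d.p. or computed from one; I and e_prev carry over from the previous line; the table rounds u and y to 3 d.p., halves away from zero)
n=0: y=0, sp=3, e=sp−y=3; I=3, D=e−e_prev=3; u=3/4·3+1·3+3/4·3=7.5; next y=1/10·0+3/4·7.5=5.625
n=1: y=5.625, sp=3, e=sp−y=-2.625; I=0.375, D=e−e_prev=-5.625; u=3/4·(-2.625)+1·0.375+3/4·(-5.625)=-5.8125; next y=1/10·5.625+3/4·(-5.8125)=-3.796875
n=2: y=-3.796875, sp=3, e=sp−y=6.796875; I=7.171875, D=e−e_prev=9.421875; u=3/4·6.796875+1·7.171875+3/4·9.421875≈19.335938; next y=1/10·(-3.796875)+3/4·19.335938≈14.122266
n=3: y≈14.122266, sp=3, e=sp−y≈-11.122266; I≈-3.950391, D=e−e_prev≈-17.919141; u=3/4·(-11.122266)+1·(-3.950391)+3/4·(-17.919141)≈-25.731445; next y=1/10·14.122266+3/4·(-25.731445)≈-17.886357
n=4: y≈-17.886357, sp=3, e=sp−y≈20.886357; I≈16.935967, D=e−e_prev≈32.008623; u=3/4·20.886357+1·16.935967+3/4·32.008623≈56.607202; next y=1/10·(-17.886357)+3/4·56.607202≈40.666766
n=5: y≈40.666766, sp=3, e=sp−y≈-37.666766; I≈-20.730799, D=e−e_prev≈-58.553123; u=3/4·(-37.666766)+1·(-20.730799)+3/4·(-58.553123)≈-92.895716; next y=1/10·40.666766+3/4·(-92.895716)≈-65.605110
n=6: y≈-65.605110, sp=3, e=sp−y≈68.605110; I≈47.874311, D=e−e_prev≈106.271876; u=3/4·68.605110+1·47.874311+3/4·106.271876≈179.032051; next y=1/10·(-65.605110)+3/4·179.032051≈127.713527
n=7: y≈127.713527, sp=4, e=sp−y≈-123.713527; I≈-75.839216, D=e−e_prev≈-192.318638; u=3/4·(-123.713527)+1·(-75.839216)+3/4·(-192.318638)≈-312.863340; next y=1/10·127.713527+3/4·(-312.863340)≈-221.876152
n=8: y≈-221.876152, sp=4, e=sp−y≈225.876152; I≈150.036936, D=e−e_prev≈349.589680; u=3/4·225.876152+1·150.036936+3/4·349.589680≈581.636310; next y=1/10·(-221.876152)+3/4·581.636310≈414.039617

0 3 7.500 0.000
1 3 -5.813 5.625
2 3 19.336 -3.797
3 3 -25.731 14.122
4 3 56.607 -17.886
5 3 -92.896 40.667
6 3 179.032 -65.605
7 4 -312.863 127.714
8 4 581.636 -221.876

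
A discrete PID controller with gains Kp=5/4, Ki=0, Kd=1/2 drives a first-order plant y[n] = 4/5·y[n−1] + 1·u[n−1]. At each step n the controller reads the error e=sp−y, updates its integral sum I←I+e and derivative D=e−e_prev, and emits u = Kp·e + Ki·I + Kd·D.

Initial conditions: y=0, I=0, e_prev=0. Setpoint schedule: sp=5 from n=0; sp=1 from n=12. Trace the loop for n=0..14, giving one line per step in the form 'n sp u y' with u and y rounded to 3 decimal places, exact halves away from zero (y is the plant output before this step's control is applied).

(exact arithmetic carried between steps; '≈' marks a value shown rounded to 6 d.p. or computed from one; I and e_prev carry over from the previous line; the table rounds u and y to 3 d.p., halves away from zero)
n=0: y=0, sp=5, e=sp−y=5; I=5, D=e−e_prev=5; u=5/4·5+0·5+1/2·5=8.75; next y=4/5·0+1·8.75=8.75
n=1: y=8.75, sp=5, e=sp−y=-3.75; I=1.25, D=e−e_prev=-8.75; u=5/4·(-3.75)+0·1.25+1/2·(-8.75)=-9.0625; next y=4/5·8.75+1·(-9.0625)=-2.0625
n=2: y=-2.0625, sp=5, e=sp−y=7.0625; I=8.3125, D=e−e_prev=10.8125; u=5/4·7.0625+0·8.3125+1/2·10.8125=14.234375; next y=4/5·(-2.0625)+1·14.234375=12.584375
n=3: y=12.584375, sp=5, e=sp−y=-7.584375; I=0.728125, D=e−e_prev=-14.646875; u=5/4·(-7.584375)+0·0.728125+1/2·(-14.646875)≈-16.803906; next y=4/5·12.584375+1·(-16.803906)≈-6.736406
n=4: y≈-6.736406, sp=5, e=sp−y≈11.736406; I≈12.464531, D=e−e_prev≈19.320781; u=5/4·11.736406+0·12.464531+1/2·19.320781≈24.330898; next y=4/5·(-6.736406)+1·24.330898≈18.941773
n=5: y≈18.941773, sp=5, e=sp−y≈-13.941773; I≈-1.477242, D=e−e_prev≈-25.678180; u=5/4·(-13.941773)+0·(-1.477242)+1/2·(-25.678180)≈-30.266307; next y=4/5·18.941773+1·(-30.266307)≈-15.112888
n=6: y≈-15.112888, sp=5, e=sp−y≈20.112888; I≈18.635646, D=e−e_prev≈34.054661; u=5/4·20.112888+0·18.635646+1/2·34.054661≈42.168441; next y=4/5·(-15.112888)+1·42.168441≈30.078130
n=7: y≈30.078130, sp=5, e=sp−y≈-25.078130; I≈-6.442485, D=e−e_prev≈-45.191018; u=5/4·(-25.078130)+0·(-6.442485)+1/2·(-45.191018)≈-53.943172; next y=4/5·30.078130+1·(-53.943172)≈-29.880668
n=8: y≈-29.880668, sp=5, e=sp−y≈34.880668; I≈28.438183, D=e−e_prev≈59.958798; u=5/4·34.880668+0·28.438183+1/2·59.958798≈73.580233; next y=4/5·(-29.880668)+1·73.580233≈49.675699
n=9: y≈49.675699, sp=5, e=sp−y≈-44.675699; I≈-16.237516, D=e−e_prev≈-79.556367; u=5/4·(-44.675699)+0·(-16.237516)+1/2·(-79.556367)≈-95.622808; next y=4/5·49.675699+1·(-95.622808)≈-55.882248
n=10: y≈-55.882248, sp=5, e=sp−y≈60.882248; I≈44.644732, D=e−e_prev≈105.557948; u=5/4·60.882248+0·44.644732+1/2·105.557948≈128.881784; next y=4/5·(-55.882248)+1·128.881784≈84.175986
n=11: y≈84.175986, sp=5, e=sp−y≈-79.175986; I≈-34.531254, D=e−e_prev≈-140.058234; u=5/4·(-79.175986)+0·(-34.531254)+1/2·(-140.058234)≈-168.999099; next y=4/5·84.175986+1·(-168.999099)≈-101.658310
n=12: y≈-101.658310, sp=1, e=sp−y≈102.658310; I≈68.127057, D=e−e_prev≈181.834296; u=5/4·102.658310+0·68.127057+1/2·181.834296≈219.240036; next y=4/5·(-101.658310)+1·219.240036≈137.913388
n=13: y≈137.913388, sp=1, e=sp−y≈-136.913388; I≈-68.786331, D=e−e_prev≈-239.571698; u=5/4·(-136.913388)+0·(-68.786331)+1/2·(-239.571698)≈-290.927583; next y=4/5·137.913388+1·(-290.927583)≈-180.596873
n=14: y≈-180.596873, sp=1, e=sp−y≈181.596873; I≈112.810543, D=e−e_prev≈318.510261; u=5/4·181.596873+0·112.810543+1/2·318.510261≈386.251222; next y=4/5·(-180.596873)+1·386.251222≈241.773723

0 5 8.750 0.000
1 5 -9.063 8.750
2 5 14.234 -2.063
3 5 -16.804 12.584
4 5 24.331 -6.736
5 5 -30.266 18.942
6 5 42.168 -15.113
7 5 -53.943 30.078
8 5 73.580 -29.881
9 5 -95.623 49.676
10 5 128.882 -55.882
11 5 -168.999 84.176
12 1 219.240 -101.658
13 1 -290.928 137.913
14 1 386.251 -180.597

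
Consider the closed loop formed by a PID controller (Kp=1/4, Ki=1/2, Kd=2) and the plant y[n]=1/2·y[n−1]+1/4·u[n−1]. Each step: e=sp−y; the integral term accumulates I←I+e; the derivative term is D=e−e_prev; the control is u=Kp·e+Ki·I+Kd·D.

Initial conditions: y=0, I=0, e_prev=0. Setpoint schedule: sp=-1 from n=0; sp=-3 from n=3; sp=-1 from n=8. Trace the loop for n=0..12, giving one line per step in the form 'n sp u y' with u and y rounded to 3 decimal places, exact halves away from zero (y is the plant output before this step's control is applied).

0 -1 -2.750 0.000
1 -1 0.641 -0.688
2 -1 -2.276 -0.184
3 -3 -5.864 -0.661
4 -3 -0.865 -1.796
5 -3 -5.614 -1.115
6 -3 -2.866 -1.961
7 -3 -5.803 -1.697
8 -1 1.230 -2.299
9 -1 -7.332 -0.842
10 -1 -0.614 -2.254
11 -1 -5.488 -1.281
12 -1 -1.389 -2.012

(exact arithmetic carried between steps; '≈' marks a value shown rounded to 6 d.p. or computed from one; I and e_prev carry over from the previous line; the table rounds u and y to 3 d.p., halves away from zero)
n=0: y=0, sp=-1, e=sp−y=-1; I=-1, D=e−e_prev=-1; u=1/4·(-1)+1/2·(-1)+2·(-1)=-2.75; next y=1/2·0+1/4·(-2.75)=-0.6875
n=1: y=-0.6875, sp=-1, e=sp−y=-0.3125; I=-1.3125, D=e−e_prev=0.6875; u=1/4·(-0.3125)+1/2·(-1.3125)+2·0.6875=0.640625; next y=1/2·(-0.6875)+1/4·0.640625≈-0.183594
n=2: y≈-0.183594, sp=-1, e=sp−y≈-0.816406; I≈-2.128906, D=e−e_prev≈-0.503906; u=1/4·(-0.816406)+1/2·(-2.128906)+2·(-0.503906)≈-2.276367; next y=1/2·(-0.183594)+1/4·(-2.276367)≈-0.660889
n=3: y≈-0.660889, sp=-3, e=sp−y≈-2.339111; I≈-4.468018, D=e−e_prev≈-1.522705; u=1/4·(-2.339111)+1/2·(-4.468018)+2·(-1.522705)≈-5.864197; next y=1/2·(-0.660889)+1/4·(-5.864197)≈-1.796494
n=4: y≈-1.796494, sp=-3, e=sp−y≈-1.203506; I≈-5.671524, D=e−e_prev≈1.135605; u=1/4·(-1.203506)+1/2·(-5.671524)+2·1.135605≈-0.865429; next y=1/2·(-1.796494)+1/4·(-0.865429)≈-1.114604
n=5: y≈-1.114604, sp=-3, e=sp−y≈-1.885396; I≈-7.556920, D=e−e_prev≈-0.681890; u=1/4·(-1.885396)+1/2·(-7.556920)+2·(-0.681890)≈-5.613588; next y=1/2·(-1.114604)+1/4·(-5.613588)≈-1.960699
n=6: y≈-1.960699, sp=-3, e=sp−y≈-1.039301; I≈-8.596221, D=e−e_prev≈0.846095; u=1/4·(-1.039301)+1/2·(-8.596221)+2·0.846095≈-2.865746; next y=1/2·(-1.960699)+1/4·(-2.865746)≈-1.696786
n=7: y≈-1.696786, sp=-3, e=sp−y≈-1.303214; I≈-9.899435, D=e−e_prev≈-0.263913; u=1/4·(-1.303214)+1/2·(-9.899435)+2·(-0.263913)≈-5.803347; next y=1/2·(-1.696786)+1/4·(-5.803347)≈-2.299230
n=8: y≈-2.299230, sp=-1, e=sp−y≈1.299230; I≈-8.600205, D=e−e_prev≈2.602444; u=1/4·1.299230+1/2·(-8.600205)+2·2.602444≈1.229592; next y=1/2·(-2.299230)+1/4·1.229592≈-0.842217
n=9: y≈-0.842217, sp=-1, e=sp−y≈-0.157783; I≈-8.757989, D=e−e_prev≈-1.457013; u=1/4·(-0.157783)+1/2·(-8.757989)+2·(-1.457013)≈-7.332466; next y=1/2·(-0.842217)+1/4·(-7.332466)≈-2.254225
n=10: y≈-2.254225, sp=-1, e=sp−y≈1.254225; I≈-7.503764, D=e−e_prev≈1.412008; u=1/4·1.254225+1/2·(-7.503764)+2·1.412008≈-0.614309; next y=1/2·(-2.254225)+1/4·(-0.614309)≈-1.280690
n=11: y≈-1.280690, sp=-1, e=sp−y≈0.280690; I≈-7.223074, D=e−e_prev≈-0.973535; u=1/4·0.280690+1/2·(-7.223074)+2·(-0.973535)≈-5.488435; next y=1/2·(-1.280690)+1/4·(-5.488435)≈-2.012454
n=12: y≈-2.012454, sp=-1, e=sp−y≈1.012454; I≈-6.210620, D=e−e_prev≈0.731764; u=1/4·1.012454+1/2·(-6.210620)+2·0.731764≈-1.388669; next y=1/2·(-2.012454)+1/4·(-1.388669)≈-1.353394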